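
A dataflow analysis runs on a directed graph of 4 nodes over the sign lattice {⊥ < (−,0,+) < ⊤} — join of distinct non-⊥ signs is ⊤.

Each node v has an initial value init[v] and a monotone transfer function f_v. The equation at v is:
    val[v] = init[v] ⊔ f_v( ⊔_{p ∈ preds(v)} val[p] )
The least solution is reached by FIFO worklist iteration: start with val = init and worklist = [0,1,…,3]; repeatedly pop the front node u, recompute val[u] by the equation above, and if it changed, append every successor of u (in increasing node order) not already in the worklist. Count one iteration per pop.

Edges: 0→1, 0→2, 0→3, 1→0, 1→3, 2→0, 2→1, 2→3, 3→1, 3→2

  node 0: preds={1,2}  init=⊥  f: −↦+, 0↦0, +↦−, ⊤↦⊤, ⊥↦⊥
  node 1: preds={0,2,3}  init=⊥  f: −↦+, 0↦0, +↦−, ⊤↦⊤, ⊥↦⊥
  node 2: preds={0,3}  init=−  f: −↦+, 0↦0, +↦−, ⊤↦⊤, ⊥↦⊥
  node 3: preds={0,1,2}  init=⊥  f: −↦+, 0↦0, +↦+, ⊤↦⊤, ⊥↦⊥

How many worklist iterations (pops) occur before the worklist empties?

10

Iteration log — 10 steps:
  step 1. node 0  ⊔preds=−  new=+  old=⊥  +wl: 
  step 2. node 1  ⊔preds=⊤  new=⊤  old=⊥  +wl: 0
  step 3. node 2  ⊔preds=+  new=−  stable
  step 4. node 3  ⊔preds=⊤  new=⊤  old=⊥  +wl: 1,2
  step 5. node 0  ⊔preds=⊤  new=⊤  old=+  +wl: 3
  step 6. node 1  ⊔preds=⊤  new=⊤  stable
  step 7. node 2  ⊔preds=⊤  new=⊤  old=−  +wl: 0,1
  step 8. node 3  ⊔preds=⊤  new=⊤  stable
  step 9. node 0  ⊔preds=⊤  new=⊤  stable
  step 10. node 1  ⊔preds=⊤  new=⊤  stable

Least fixpoint reached:
  node 0: ⊤
  node 1: ⊤
  node 2: ⊤
  node 3: ⊤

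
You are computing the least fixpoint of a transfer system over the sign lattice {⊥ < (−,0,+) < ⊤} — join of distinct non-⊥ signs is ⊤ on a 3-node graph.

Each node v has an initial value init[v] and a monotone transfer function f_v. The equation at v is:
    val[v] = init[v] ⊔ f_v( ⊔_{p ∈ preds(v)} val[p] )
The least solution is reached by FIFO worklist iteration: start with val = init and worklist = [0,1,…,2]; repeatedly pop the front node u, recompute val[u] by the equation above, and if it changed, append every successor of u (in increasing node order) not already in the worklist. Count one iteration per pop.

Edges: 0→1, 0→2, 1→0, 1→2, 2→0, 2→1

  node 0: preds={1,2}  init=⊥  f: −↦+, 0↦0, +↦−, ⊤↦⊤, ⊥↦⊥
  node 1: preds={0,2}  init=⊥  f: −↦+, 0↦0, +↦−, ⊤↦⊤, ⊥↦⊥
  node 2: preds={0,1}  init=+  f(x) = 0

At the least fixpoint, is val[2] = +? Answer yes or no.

no

Iteration log — 6 steps:
  step 1. node 0  ⊔preds=+  new=−  old=⊥  +wl: 
  step 2. node 1  ⊔preds=⊤  new=⊤  old=⊥  +wl: 0
  step 3. node 2  ⊔preds=⊤  new=⊤  old=+  +wl: 1
  step 4. node 0  ⊔preds=⊤  new=⊤  old=−  +wl: 2
  step 5. node 1  ⊔preds=⊤  new=⊤  stable
  step 6. node 2  ⊔preds=⊤  new=⊤  stable

Least fixpoint reached:
  node 0: ⊤
  node 1: ⊤
  node 2: ⊤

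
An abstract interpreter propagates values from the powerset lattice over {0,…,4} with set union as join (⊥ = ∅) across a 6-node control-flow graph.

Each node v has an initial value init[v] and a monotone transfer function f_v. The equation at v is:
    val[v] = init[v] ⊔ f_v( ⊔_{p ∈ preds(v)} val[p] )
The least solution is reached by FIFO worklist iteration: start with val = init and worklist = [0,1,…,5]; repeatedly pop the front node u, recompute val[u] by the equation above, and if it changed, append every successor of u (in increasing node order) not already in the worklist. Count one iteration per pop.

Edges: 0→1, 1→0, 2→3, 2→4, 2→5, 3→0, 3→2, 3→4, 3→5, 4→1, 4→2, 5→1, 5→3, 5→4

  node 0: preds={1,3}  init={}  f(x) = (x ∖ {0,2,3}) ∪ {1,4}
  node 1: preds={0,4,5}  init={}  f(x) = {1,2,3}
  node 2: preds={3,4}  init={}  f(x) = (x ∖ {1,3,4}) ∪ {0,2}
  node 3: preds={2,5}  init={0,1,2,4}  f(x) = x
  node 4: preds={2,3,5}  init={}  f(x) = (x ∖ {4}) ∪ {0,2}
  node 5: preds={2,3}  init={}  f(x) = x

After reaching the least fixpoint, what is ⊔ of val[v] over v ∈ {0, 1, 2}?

Worklist (11 pops):
  #1 pop 0: in={0,1,2,4} → {1,4} (was {}); enqueue []
  #2 pop 1: in={1,4} → {1,2,3} (was {}); enqueue [0]
  #3 pop 2: in={0,1,2,4} → {0,2} (was {}); enqueue []
  #4 pop 3: in={0,2} → {0,1,2,4} (no change)
  #5 pop 4: in={0,1,2,4} → {0,1,2} (was {}); enqueue [1,2]
  #6 pop 5: in={0,1,2,4} → {0,1,2,4} (was {}); enqueue [3,4]
  #7 pop 0: in={0,1,2,3,4} → {1,4} (no change)
  #8 pop 1: in={0,1,2,4} → {1,2,3} (no change)
  #9 pop 2: in={0,1,2,4} → {0,2} (no change)
  #10 pop 3: in={0,1,2,4} → {0,1,2,4} (no change)
  #11 pop 4: in={0,1,2,4} → {0,1,2} (no change)

Fixpoint:
  val[0] = {1,4}
  val[1] = {1,2,3}
  val[2] = {0,2}
  val[3] = {0,1,2,4}
  val[4] = {0,1,2}
  val[5] = {0,1,2,4}

{0,1,2,3,4}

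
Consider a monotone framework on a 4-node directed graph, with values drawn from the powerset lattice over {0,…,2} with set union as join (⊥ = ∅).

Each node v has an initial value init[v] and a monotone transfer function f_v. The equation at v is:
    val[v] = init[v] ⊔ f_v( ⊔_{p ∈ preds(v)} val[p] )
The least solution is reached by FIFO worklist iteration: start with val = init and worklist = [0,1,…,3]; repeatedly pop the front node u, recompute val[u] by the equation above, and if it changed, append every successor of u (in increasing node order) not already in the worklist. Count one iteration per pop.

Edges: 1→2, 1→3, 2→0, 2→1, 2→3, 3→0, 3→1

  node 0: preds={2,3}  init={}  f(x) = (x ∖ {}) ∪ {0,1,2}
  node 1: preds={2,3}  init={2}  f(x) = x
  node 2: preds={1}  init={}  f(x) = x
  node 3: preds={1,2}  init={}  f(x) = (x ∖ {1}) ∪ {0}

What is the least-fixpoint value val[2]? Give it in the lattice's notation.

Iteration log — 10 steps:
  step 1. node 0  ⊔preds={}  new={0,1,2}  old={}  +wl: 
  step 2. node 1  ⊔preds={}  new={2}  stable
  step 3. node 2  ⊔preds={2}  new={2}  old={}  +wl: 0,1
  step 4. node 3  ⊔preds={2}  new={0,2}  old={}  +wl: 
  step 5. node 0  ⊔preds={0,2}  new={0,1,2}  stable
  step 6. node 1  ⊔preds={0,2}  new={0,2}  old={2}  +wl: 2,3
  step 7. node 2  ⊔preds={0,2}  new={0,2}  old={2}  +wl: 0,1
  step 8. node 3  ⊔preds={0,2}  new={0,2}  stable
  step 9. node 0  ⊔preds={0,2}  new={0,1,2}  stable
  step 10. node 1  ⊔preds={0,2}  new={0,2}  stable

Least fixpoint reached:
  node 0: {0,1,2}
  node 1: {0,2}
  node 2: {0,2}
  node 3: {0,2}

{0,2}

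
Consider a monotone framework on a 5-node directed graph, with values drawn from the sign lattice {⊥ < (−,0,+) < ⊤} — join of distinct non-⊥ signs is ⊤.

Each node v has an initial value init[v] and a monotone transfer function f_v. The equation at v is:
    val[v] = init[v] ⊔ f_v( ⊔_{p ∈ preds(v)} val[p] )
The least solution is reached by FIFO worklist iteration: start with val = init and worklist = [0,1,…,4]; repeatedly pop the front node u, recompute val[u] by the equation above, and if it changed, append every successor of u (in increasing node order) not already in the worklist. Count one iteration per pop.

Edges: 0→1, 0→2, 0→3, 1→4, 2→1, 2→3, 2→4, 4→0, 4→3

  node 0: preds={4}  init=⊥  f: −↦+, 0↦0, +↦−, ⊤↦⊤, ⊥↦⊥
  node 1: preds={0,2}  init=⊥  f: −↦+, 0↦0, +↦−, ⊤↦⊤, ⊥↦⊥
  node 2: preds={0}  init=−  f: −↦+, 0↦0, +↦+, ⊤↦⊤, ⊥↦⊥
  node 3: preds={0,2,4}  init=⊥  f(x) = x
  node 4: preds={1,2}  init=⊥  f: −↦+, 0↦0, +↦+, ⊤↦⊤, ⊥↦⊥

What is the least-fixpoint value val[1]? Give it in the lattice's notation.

Trace (12 dequeues):
  [1] u=0 | in ⊥ | out ⊥ | ==
  [2] u=1 | in − | out + | prev ⊥ | push {}
  [3] u=2 | in ⊥ | out − | ==
  [4] u=3 | in − | out − | prev ⊥ | push {}
  [5] u=4 | in ⊤ | out ⊤ | prev ⊥ | push {0,3}
  [6] u=0 | in ⊤ | out ⊤ | prev ⊥ | push {1,2}
  [7] u=3 | in ⊤ | out ⊤ | prev − | push {}
  [8] u=1 | in ⊤ | out ⊤ | prev + | push {4}
  [9] u=2 | in ⊤ | out ⊤ | prev − | push {1,3}
  [10] u=4 | in ⊤ | out ⊤ | ==
  [11] u=1 | in ⊤ | out ⊤ | ==
  [12] u=3 | in ⊤ | out ⊤ | ==

Converged values:
  [0] ⊤
  [1] ⊤
  [2] ⊤
  [3] ⊤
  [4] ⊤

⊤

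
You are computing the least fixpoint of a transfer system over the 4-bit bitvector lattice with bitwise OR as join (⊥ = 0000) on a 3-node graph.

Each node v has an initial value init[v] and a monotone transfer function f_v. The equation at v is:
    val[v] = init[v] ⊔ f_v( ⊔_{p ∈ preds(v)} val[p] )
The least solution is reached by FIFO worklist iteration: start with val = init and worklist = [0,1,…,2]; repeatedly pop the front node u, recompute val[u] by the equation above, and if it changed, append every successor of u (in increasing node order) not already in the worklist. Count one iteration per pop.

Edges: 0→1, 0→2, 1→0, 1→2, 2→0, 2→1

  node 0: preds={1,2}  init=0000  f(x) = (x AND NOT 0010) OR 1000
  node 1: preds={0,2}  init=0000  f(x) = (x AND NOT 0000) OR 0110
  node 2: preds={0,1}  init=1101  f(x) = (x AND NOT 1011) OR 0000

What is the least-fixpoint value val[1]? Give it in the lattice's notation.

1111

Iteration log — 4 steps:
  step 1. node 0  ⊔preds=1101  new=1101  old=0000  +wl: 
  step 2. node 1  ⊔preds=1101  new=1111  old=0000  +wl: 0
  step 3. node 2  ⊔preds=1111  new=1101  stable
  step 4. node 0  ⊔preds=1111  new=1101  stable

Least fixpoint reached:
  node 0: 1101
  node 1: 1111
  node 2: 1101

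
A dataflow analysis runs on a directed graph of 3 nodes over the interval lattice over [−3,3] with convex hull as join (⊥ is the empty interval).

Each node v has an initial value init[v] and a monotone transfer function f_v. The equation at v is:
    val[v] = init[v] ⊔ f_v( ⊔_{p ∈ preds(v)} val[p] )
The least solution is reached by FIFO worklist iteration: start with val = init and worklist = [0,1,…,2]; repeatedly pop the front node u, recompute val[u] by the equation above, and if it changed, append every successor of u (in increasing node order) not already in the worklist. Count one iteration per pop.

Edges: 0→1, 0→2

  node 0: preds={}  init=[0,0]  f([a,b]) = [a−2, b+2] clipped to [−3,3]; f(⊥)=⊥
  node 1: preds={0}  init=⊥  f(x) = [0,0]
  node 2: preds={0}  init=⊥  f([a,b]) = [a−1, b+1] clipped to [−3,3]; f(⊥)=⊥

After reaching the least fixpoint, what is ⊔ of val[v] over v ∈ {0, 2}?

Iteration log — 3 steps:
  step 1. node 0  ⊔preds=⊥  new=[0,0]  stable
  step 2. node 1  ⊔preds=[0,0]  new=[0,0]  old=⊥  +wl: 
  step 3. node 2  ⊔preds=[0,0]  new=[-1,1]  old=⊥  +wl: 

Least fixpoint reached:
  node 0: [0,0]
  node 1: [0,0]
  node 2: [-1,1]

[-1,1]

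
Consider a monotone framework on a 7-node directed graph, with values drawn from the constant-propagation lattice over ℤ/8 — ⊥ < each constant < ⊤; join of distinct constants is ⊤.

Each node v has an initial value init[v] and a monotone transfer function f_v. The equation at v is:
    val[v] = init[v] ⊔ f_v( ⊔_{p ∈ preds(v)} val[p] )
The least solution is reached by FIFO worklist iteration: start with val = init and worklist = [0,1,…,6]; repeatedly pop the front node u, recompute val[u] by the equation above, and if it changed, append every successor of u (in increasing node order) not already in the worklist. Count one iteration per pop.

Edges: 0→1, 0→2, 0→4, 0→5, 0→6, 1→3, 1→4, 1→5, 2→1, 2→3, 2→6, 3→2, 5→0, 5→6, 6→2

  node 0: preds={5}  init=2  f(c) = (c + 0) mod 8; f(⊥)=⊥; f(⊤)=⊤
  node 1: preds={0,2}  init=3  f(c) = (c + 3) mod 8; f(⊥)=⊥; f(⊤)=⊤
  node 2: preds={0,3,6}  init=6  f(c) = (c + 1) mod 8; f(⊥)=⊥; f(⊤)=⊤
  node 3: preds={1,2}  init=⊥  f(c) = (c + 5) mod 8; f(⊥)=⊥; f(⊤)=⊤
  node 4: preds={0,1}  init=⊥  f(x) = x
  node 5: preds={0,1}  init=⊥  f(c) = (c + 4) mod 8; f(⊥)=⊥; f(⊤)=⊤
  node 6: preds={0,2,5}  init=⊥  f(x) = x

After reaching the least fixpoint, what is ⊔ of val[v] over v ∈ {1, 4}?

Trace (15 dequeues):
  [1] u=0 | in ⊥ | out 2 | ==
  [2] u=1 | in ⊤ | out ⊤ | prev 3 | push {}
  [3] u=2 | in 2 | out ⊤ | prev 6 | push {1}
  [4] u=3 | in ⊤ | out ⊤ | prev ⊥ | push {2}
  [5] u=4 | in ⊤ | out ⊤ | prev ⊥ | push {}
  [6] u=5 | in ⊤ | out ⊤ | prev ⊥ | push {0}
  [7] u=6 | in ⊤ | out ⊤ | prev ⊥ | push {}
  [8] u=1 | in ⊤ | out ⊤ | ==
  [9] u=2 | in ⊤ | out ⊤ | ==
  [10] u=0 | in ⊤ | out ⊤ | prev 2 | push {1,2,4,5,6}
  [11] u=1 | in ⊤ | out ⊤ | ==
  [12] u=2 | in ⊤ | out ⊤ | ==
  [13] u=4 | in ⊤ | out ⊤ | ==
  [14] u=5 | in ⊤ | out ⊤ | ==
  [15] u=6 | in ⊤ | out ⊤ | ==

Converged values:
  [0] ⊤
  [1] ⊤
  [2] ⊤
  [3] ⊤
  [4] ⊤
  [5] ⊤
  [6] ⊤

⊤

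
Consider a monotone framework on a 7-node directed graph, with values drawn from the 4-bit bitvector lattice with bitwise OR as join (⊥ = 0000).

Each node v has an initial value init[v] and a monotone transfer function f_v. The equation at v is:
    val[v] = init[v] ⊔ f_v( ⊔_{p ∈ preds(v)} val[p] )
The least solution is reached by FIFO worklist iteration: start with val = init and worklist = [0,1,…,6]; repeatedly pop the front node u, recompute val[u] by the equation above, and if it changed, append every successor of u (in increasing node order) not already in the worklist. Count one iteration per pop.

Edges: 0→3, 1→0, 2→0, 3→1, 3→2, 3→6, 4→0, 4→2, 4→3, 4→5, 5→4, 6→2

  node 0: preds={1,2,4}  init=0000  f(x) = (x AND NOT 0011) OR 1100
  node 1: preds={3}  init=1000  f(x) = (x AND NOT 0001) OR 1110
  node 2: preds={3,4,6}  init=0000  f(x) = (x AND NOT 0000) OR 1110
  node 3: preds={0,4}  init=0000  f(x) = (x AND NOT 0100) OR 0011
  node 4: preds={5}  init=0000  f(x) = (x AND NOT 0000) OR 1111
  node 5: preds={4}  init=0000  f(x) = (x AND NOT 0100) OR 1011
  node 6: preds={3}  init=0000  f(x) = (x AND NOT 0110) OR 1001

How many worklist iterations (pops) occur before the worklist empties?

13

Worklist (13 pops):
  #1 pop 0: in=1000 → 1100 (was 0000); enqueue []
  #2 pop 1: in=0000 → 1110 (was 1000); enqueue [0]
  #3 pop 2: in=0000 → 1110 (was 0000); enqueue []
  #4 pop 3: in=1100 → 1011 (was 0000); enqueue [1,2]
  #5 pop 4: in=0000 → 1111 (was 0000); enqueue [3]
  #6 pop 5: in=1111 → 1011 (was 0000); enqueue [4]
  #7 pop 6: in=1011 → 1001 (was 0000); enqueue []
  #8 pop 0: in=1111 → 1100 (no change)
  #9 pop 1: in=1011 → 1110 (no change)
  #10 pop 2: in=1111 → 1111 (was 1110); enqueue [0]
  #11 pop 3: in=1111 → 1011 (no change)
  #12 pop 4: in=1011 → 1111 (no change)
  #13 pop 0: in=1111 → 1100 (no change)

Fixpoint:
  val[0] = 1100
  val[1] = 1110
  val[2] = 1111
  val[3] = 1011
  val[4] = 1111
  val[5] = 1011
  val[6] = 1001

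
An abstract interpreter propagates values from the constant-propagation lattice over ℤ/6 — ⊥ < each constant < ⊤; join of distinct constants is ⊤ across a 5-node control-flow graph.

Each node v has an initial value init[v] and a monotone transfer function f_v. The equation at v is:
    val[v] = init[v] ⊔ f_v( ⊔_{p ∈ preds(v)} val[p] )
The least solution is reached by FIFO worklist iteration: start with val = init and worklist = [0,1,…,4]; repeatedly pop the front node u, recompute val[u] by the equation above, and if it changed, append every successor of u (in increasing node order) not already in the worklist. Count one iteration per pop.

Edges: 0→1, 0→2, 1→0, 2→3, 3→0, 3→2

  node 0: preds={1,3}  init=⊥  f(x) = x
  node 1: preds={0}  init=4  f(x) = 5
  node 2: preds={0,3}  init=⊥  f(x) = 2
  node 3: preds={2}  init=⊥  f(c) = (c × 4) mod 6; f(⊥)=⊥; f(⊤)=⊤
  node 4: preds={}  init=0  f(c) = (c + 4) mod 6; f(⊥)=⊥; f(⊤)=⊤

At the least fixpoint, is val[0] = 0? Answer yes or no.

no

Iteration log — 8 steps:
  step 1. node 0  ⊔preds=4  new=4  old=⊥  +wl: 
  step 2. node 1  ⊔preds=4  new=⊤  old=4  +wl: 0
  step 3. node 2  ⊔preds=4  new=2  old=⊥  +wl: 
  step 4. node 3  ⊔preds=2  new=2  old=⊥  +wl: 2
  step 5. node 4  ⊔preds=⊥  new=0  stable
  step 6. node 0  ⊔preds=⊤  new=⊤  old=4  +wl: 1
  step 7. node 2  ⊔preds=⊤  new=2  stable
  step 8. node 1  ⊔preds=⊤  new=⊤  stable

Least fixpoint reached:
  node 0: ⊤
  node 1: ⊤
  node 2: 2
  node 3: 2
  node 4: 0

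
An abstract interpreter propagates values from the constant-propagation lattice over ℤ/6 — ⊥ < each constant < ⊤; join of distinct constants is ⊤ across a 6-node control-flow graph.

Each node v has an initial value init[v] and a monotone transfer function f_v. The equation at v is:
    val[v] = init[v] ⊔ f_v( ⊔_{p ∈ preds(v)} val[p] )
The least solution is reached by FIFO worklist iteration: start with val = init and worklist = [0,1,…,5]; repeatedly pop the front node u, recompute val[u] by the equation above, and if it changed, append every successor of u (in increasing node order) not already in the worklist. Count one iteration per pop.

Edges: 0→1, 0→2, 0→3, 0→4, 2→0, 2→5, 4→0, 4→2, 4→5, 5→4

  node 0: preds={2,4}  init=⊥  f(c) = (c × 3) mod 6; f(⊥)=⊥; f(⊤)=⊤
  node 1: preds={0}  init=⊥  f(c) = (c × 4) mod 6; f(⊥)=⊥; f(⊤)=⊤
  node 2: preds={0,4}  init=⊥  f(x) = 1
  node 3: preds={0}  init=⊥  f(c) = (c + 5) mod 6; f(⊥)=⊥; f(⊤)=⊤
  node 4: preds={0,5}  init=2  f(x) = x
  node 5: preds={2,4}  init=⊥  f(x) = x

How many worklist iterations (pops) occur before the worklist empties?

11

Worklist (11 pops):
  #1 pop 0: in=2 → 0 (was ⊥); enqueue []
  #2 pop 1: in=0 → 0 (was ⊥); enqueue []
  #3 pop 2: in=⊤ → 1 (was ⊥); enqueue [0]
  #4 pop 3: in=0 → 5 (was ⊥); enqueue []
  #5 pop 4: in=0 → ⊤ (was 2); enqueue [2]
  #6 pop 5: in=⊤ → ⊤ (was ⊥); enqueue [4]
  #7 pop 0: in=⊤ → ⊤ (was 0); enqueue [1,3]
  #8 pop 2: in=⊤ → 1 (no change)
  #9 pop 4: in=⊤ → ⊤ (no change)
  #10 pop 1: in=⊤ → ⊤ (was 0); enqueue []
  #11 pop 3: in=⊤ → ⊤ (was 5); enqueue []

Fixpoint:
  val[0] = ⊤
  val[1] = ⊤
  val[2] = 1
  val[3] = ⊤
  val[4] = ⊤
  val[5] = ⊤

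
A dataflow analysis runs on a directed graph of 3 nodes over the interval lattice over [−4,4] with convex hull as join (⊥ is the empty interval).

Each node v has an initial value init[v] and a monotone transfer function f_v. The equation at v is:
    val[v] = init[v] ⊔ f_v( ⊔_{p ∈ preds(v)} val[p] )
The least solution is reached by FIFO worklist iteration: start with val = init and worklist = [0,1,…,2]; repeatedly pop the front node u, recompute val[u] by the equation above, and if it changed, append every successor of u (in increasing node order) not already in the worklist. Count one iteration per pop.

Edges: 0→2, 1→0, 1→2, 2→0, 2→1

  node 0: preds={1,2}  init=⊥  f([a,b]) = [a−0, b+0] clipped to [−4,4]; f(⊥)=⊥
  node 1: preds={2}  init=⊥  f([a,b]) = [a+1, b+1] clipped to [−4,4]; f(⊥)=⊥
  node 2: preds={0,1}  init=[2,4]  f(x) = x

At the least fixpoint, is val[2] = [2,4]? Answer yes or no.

Iteration log — 4 steps:
  step 1. node 0  ⊔preds=[2,4]  new=[2,4]  old=⊥  +wl: 
  step 2. node 1  ⊔preds=[2,4]  new=[3,4]  old=⊥  +wl: 0
  step 3. node 2  ⊔preds=[2,4]  new=[2,4]  stable
  step 4. node 0  ⊔preds=[2,4]  new=[2,4]  stable

Least fixpoint reached:
  node 0: [2,4]
  node 1: [3,4]
  node 2: [2,4]

yes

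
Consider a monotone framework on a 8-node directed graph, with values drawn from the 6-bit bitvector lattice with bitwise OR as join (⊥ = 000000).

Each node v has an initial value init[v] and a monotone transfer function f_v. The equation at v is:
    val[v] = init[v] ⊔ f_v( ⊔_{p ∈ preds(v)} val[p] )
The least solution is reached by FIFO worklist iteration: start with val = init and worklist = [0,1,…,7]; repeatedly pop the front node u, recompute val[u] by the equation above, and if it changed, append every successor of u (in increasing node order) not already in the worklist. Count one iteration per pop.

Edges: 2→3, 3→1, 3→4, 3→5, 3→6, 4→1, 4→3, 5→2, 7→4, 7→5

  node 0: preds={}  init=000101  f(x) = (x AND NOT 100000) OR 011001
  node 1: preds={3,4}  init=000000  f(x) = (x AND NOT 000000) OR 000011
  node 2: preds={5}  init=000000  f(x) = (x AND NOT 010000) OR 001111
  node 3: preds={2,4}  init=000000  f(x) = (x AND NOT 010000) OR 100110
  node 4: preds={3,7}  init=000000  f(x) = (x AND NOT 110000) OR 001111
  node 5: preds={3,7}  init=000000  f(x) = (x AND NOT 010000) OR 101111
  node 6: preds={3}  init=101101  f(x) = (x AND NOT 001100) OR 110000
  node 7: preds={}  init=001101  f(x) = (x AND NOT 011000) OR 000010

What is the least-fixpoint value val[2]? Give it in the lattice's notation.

101111

Trace (14 dequeues):
  [1] u=0 | in 000000 | out 011101 | prev 000101 | push {}
  [2] u=1 | in 000000 | out 000011 | prev 000000 | push {}
  [3] u=2 | in 000000 | out 001111 | prev 000000 | push {}
  [4] u=3 | in 001111 | out 101111 | prev 000000 | push {1}
  [5] u=4 | in 101111 | out 001111 | prev 000000 | push {3}
  [6] u=5 | in 101111 | out 101111 | prev 000000 | push {2}
  [7] u=6 | in 101111 | out 111111 | prev 101101 | push {}
  [8] u=7 | in 000000 | out 001111 | prev 001101 | push {4,5}
  [9] u=1 | in 101111 | out 101111 | prev 000011 | push {}
  [10] u=3 | in 001111 | out 101111 | ==
  [11] u=2 | in 101111 | out 101111 | prev 001111 | push {3}
  [12] u=4 | in 101111 | out 001111 | ==
  [13] u=5 | in 101111 | out 101111 | ==
  [14] u=3 | in 101111 | out 101111 | ==

Converged values:
  [0] 011101
  [1] 101111
  [2] 101111
  [3] 101111
  [4] 001111
  [5] 101111
  [6] 111111
  [7] 001111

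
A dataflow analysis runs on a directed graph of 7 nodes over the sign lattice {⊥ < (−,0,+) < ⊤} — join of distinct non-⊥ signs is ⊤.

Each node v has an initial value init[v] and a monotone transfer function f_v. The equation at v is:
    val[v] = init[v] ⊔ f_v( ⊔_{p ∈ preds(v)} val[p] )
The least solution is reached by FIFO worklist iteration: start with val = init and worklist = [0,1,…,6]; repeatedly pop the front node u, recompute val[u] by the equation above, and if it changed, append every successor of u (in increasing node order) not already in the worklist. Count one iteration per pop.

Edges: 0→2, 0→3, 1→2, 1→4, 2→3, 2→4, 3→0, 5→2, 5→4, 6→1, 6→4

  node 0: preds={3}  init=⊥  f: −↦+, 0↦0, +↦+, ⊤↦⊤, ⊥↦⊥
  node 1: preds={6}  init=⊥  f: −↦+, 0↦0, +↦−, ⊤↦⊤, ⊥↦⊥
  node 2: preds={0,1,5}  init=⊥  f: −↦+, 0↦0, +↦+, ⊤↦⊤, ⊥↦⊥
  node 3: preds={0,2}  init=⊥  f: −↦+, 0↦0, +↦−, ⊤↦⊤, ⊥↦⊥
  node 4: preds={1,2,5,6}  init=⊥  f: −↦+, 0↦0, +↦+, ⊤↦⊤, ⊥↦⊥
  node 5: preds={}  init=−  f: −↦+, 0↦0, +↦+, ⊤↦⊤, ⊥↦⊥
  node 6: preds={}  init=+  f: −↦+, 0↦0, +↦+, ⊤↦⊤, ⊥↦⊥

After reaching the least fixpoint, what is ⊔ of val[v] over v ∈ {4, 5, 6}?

⊤

Iteration log — 14 steps:
  step 1. node 0  ⊔preds=⊥  new=⊥  stable
  step 2. node 1  ⊔preds=+  new=−  old=⊥  +wl: 
  step 3. node 2  ⊔preds=−  new=+  old=⊥  +wl: 
  step 4. node 3  ⊔preds=+  new=−  old=⊥  +wl: 0
  step 5. node 4  ⊔preds=⊤  new=⊤  old=⊥  +wl: 
  step 6. node 5  ⊔preds=⊥  new=−  stable
  step 7. node 6  ⊔preds=⊥  new=+  stable
  step 8. node 0  ⊔preds=−  new=+  old=⊥  +wl: 2,3
  step 9. node 2  ⊔preds=⊤  new=⊤  old=+  +wl: 4
  step 10. node 3  ⊔preds=⊤  new=⊤  old=−  +wl: 0
  step 11. node 4  ⊔preds=⊤  new=⊤  stable
  step 12. node 0  ⊔preds=⊤  new=⊤  old=+  +wl: 2,3
  step 13. node 2  ⊔preds=⊤  new=⊤  stable
  step 14. node 3  ⊔preds=⊤  new=⊤  stable

Least fixpoint reached:
  node 0: ⊤
  node 1: −
  node 2: ⊤
  node 3: ⊤
  node 4: ⊤
  node 5: −
  node 6: +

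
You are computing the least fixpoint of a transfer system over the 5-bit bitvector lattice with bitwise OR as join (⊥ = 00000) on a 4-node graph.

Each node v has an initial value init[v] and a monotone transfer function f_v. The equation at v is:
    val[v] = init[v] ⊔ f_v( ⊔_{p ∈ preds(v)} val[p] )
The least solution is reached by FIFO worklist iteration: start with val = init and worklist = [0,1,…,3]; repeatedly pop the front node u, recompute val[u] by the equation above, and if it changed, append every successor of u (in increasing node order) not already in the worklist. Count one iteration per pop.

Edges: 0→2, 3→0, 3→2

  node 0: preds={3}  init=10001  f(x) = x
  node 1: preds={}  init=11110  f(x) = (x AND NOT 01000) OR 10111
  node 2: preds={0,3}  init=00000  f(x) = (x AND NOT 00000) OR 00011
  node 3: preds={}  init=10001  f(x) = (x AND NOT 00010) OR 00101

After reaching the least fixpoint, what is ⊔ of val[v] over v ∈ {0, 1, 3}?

11111

Worklist (6 pops):
  #1 pop 0: in=10001 → 10001 (no change)
  #2 pop 1: in=00000 → 11111 (was 11110); enqueue []
  #3 pop 2: in=10001 → 10011 (was 00000); enqueue []
  #4 pop 3: in=00000 → 10101 (was 10001); enqueue [0,2]
  #5 pop 0: in=10101 → 10101 (was 10001); enqueue []
  #6 pop 2: in=10101 → 10111 (was 10011); enqueue []

Fixpoint:
  val[0] = 10101
  val[1] = 11111
  val[2] = 10111
  val[3] = 10101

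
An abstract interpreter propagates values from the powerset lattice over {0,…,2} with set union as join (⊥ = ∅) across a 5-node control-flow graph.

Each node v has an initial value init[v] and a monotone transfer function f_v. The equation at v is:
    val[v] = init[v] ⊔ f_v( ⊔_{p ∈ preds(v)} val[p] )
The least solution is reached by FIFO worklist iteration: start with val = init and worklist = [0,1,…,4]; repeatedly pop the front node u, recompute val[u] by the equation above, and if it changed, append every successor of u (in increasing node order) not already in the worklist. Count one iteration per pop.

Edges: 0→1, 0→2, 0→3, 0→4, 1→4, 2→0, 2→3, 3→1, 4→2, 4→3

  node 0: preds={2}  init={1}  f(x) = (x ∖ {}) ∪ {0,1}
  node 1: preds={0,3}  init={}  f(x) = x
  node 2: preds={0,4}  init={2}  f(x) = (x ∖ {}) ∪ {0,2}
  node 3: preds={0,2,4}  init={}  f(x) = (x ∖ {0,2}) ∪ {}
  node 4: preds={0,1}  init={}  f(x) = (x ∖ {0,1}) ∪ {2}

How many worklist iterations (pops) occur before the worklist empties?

9

Iteration log — 9 steps:
  step 1. node 0  ⊔preds={2}  new={0,1,2}  old={1}  +wl: 
  step 2. node 1  ⊔preds={0,1,2}  new={0,1,2}  old={}  +wl: 
  step 3. node 2  ⊔preds={0,1,2}  new={0,1,2}  old={2}  +wl: 0
  step 4. node 3  ⊔preds={0,1,2}  new={1}  old={}  +wl: 1
  step 5. node 4  ⊔preds={0,1,2}  new={2}  old={}  +wl: 2,3
  step 6. node 0  ⊔preds={0,1,2}  new={0,1,2}  stable
  step 7. node 1  ⊔preds={0,1,2}  new={0,1,2}  stable
  step 8. node 2  ⊔preds={0,1,2}  new={0,1,2}  stable
  step 9. node 3  ⊔preds={0,1,2}  new={1}  stable

Least fixpoint reached:
  node 0: {0,1,2}
  node 1: {0,1,2}
  node 2: {0,1,2}
  node 3: {1}
  node 4: {2}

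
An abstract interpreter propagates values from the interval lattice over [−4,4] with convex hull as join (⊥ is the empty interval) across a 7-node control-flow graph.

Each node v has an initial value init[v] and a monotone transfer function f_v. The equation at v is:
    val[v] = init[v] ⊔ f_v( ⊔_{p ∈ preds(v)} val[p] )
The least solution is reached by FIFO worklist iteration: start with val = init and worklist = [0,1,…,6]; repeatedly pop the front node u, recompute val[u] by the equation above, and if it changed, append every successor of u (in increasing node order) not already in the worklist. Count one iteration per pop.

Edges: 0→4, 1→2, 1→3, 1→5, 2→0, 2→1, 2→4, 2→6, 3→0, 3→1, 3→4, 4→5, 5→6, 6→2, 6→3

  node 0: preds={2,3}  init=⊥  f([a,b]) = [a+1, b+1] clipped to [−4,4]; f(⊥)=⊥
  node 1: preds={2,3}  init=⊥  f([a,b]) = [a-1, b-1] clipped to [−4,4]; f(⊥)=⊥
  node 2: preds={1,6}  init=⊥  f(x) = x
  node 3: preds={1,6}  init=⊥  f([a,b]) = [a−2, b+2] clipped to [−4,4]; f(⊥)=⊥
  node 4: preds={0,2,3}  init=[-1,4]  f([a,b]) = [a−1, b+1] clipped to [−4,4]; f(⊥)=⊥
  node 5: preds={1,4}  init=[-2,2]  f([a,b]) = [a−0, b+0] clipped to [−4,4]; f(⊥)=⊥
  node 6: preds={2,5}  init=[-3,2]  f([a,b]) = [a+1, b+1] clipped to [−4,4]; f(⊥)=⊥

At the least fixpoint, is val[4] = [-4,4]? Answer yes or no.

yes

Worklist (16 pops):
  #1 pop 0: in=⊥ → ⊥ (no change)
  #2 pop 1: in=⊥ → ⊥ (no change)
  #3 pop 2: in=[-3,2] → [-3,2] (was ⊥); enqueue [0,1]
  #4 pop 3: in=[-3,2] → [-4,4] (was ⊥); enqueue []
  #5 pop 4: in=[-4,4] → [-4,4] (was [-1,4]); enqueue []
  #6 pop 5: in=[-4,4] → [-4,4] (was [-2,2]); enqueue []
  #7 pop 6: in=[-4,4] → [-3,4] (was [-3,2]); enqueue [2,3]
  #8 pop 0: in=[-4,4] → [-3,4] (was ⊥); enqueue [4]
  #9 pop 1: in=[-4,4] → [-4,3] (was ⊥); enqueue [5]
  #10 pop 2: in=[-4,4] → [-4,4] (was [-3,2]); enqueue [0,1,6]
  #11 pop 3: in=[-4,4] → [-4,4] (no change)
  #12 pop 4: in=[-4,4] → [-4,4] (no change)
  #13 pop 5: in=[-4,4] → [-4,4] (no change)
  #14 pop 0: in=[-4,4] → [-3,4] (no change)
  #15 pop 1: in=[-4,4] → [-4,3] (no change)
  #16 pop 6: in=[-4,4] → [-3,4] (no change)

Fixpoint:
  val[0] = [-3,4]
  val[1] = [-4,3]
  val[2] = [-4,4]
  val[3] = [-4,4]
  val[4] = [-4,4]
  val[5] = [-4,4]
  val[6] = [-3,4]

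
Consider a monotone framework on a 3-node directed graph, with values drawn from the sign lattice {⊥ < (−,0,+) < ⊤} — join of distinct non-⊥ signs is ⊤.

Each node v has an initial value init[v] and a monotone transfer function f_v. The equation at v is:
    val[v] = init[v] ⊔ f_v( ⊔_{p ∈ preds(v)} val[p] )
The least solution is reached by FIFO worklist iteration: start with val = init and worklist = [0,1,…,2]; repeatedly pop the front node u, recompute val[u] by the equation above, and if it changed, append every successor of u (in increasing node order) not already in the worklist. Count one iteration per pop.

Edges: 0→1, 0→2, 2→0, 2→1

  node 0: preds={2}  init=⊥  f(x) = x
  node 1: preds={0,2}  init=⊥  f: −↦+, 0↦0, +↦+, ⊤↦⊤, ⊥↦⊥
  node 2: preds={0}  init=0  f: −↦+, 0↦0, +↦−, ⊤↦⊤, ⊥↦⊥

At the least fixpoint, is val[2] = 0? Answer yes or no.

yes

Worklist (3 pops):
  #1 pop 0: in=0 → 0 (was ⊥); enqueue []
  #2 pop 1: in=0 → 0 (was ⊥); enqueue []
  #3 pop 2: in=0 → 0 (no change)

Fixpoint:
  val[0] = 0
  val[1] = 0
  val[2] = 0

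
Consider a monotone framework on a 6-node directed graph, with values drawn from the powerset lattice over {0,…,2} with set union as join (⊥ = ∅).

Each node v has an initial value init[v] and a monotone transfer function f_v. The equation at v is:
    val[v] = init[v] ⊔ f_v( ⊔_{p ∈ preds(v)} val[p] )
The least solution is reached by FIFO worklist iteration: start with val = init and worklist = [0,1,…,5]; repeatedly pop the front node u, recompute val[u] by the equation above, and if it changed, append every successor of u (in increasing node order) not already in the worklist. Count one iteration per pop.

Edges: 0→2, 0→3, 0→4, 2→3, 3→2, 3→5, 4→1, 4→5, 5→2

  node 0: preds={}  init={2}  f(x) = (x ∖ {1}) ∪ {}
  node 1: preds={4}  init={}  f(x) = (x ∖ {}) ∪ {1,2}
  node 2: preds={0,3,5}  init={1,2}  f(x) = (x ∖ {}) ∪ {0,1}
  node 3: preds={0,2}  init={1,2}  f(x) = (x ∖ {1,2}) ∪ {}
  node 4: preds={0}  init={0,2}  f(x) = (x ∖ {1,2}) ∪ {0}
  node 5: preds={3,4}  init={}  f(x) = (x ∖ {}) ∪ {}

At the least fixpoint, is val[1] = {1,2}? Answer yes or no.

Worklist (7 pops):
  #1 pop 0: in={} → {2} (no change)
  #2 pop 1: in={0,2} → {0,1,2} (was {}); enqueue []
  #3 pop 2: in={1,2} → {0,1,2} (was {1,2}); enqueue []
  #4 pop 3: in={0,1,2} → {0,1,2} (was {1,2}); enqueue [2]
  #5 pop 4: in={2} → {0,2} (no change)
  #6 pop 5: in={0,1,2} → {0,1,2} (was {}); enqueue []
  #7 pop 2: in={0,1,2} → {0,1,2} (no change)

Fixpoint:
  val[0] = {2}
  val[1] = {0,1,2}
  val[2] = {0,1,2}
  val[3] = {0,1,2}
  val[4] = {0,2}
  val[5] = {0,1,2}

no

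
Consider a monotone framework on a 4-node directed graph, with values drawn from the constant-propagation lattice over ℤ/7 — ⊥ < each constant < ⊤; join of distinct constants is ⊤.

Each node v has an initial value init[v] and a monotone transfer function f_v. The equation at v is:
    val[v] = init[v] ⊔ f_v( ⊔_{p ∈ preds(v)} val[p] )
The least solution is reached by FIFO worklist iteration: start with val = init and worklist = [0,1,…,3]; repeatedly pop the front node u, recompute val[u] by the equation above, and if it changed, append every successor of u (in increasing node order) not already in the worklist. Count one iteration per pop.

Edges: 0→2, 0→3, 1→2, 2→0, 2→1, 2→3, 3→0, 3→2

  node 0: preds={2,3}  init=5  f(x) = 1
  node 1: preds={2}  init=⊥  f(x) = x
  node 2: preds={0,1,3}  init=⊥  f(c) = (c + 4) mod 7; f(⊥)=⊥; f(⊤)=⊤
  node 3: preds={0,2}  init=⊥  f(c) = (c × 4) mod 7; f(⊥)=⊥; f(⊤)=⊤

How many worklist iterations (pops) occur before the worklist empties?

Trace (7 dequeues):
  [1] u=0 | in ⊥ | out ⊤ | prev 5 | push {}
  [2] u=1 | in ⊥ | out ⊥ | ==
  [3] u=2 | in ⊤ | out ⊤ | prev ⊥ | push {0,1}
  [4] u=3 | in ⊤ | out ⊤ | prev ⊥ | push {2}
  [5] u=0 | in ⊤ | out ⊤ | ==
  [6] u=1 | in ⊤ | out ⊤ | prev ⊥ | push {}
  [7] u=2 | in ⊤ | out ⊤ | ==

Converged values:
  [0] ⊤
  [1] ⊤
  [2] ⊤
  [3] ⊤

7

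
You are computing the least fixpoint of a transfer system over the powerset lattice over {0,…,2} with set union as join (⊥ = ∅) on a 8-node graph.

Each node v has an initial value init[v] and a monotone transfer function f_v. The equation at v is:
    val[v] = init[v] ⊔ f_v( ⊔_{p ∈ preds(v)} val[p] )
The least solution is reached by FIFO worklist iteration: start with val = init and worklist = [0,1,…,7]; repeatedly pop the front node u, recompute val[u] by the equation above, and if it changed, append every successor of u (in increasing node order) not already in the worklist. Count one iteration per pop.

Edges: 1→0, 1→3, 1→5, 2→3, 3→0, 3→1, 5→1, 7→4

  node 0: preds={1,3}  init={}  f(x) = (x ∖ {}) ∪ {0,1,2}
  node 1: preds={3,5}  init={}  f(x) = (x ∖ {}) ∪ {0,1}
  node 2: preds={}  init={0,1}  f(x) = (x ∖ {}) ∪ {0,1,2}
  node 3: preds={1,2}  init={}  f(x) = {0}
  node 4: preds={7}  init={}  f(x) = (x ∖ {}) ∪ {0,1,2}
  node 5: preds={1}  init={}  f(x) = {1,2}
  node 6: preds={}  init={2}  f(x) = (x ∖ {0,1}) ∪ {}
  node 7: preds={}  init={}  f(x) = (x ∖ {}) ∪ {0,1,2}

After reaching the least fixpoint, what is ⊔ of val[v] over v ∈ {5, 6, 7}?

{0,1,2}

Trace (14 dequeues):
  [1] u=0 | in {} | out {0,1,2} | prev {} | push {}
  [2] u=1 | in {} | out {0,1} | prev {} | push {0}
  [3] u=2 | in {} | out {0,1,2} | prev {0,1} | push {}
  [4] u=3 | in {0,1,2} | out {0} | prev {} | push {1}
  [5] u=4 | in {} | out {0,1,2} | prev {} | push {}
  [6] u=5 | in {0,1} | out {1,2} | prev {} | push {}
  [7] u=6 | in {} | out {2} | ==
  [8] u=7 | in {} | out {0,1,2} | prev {} | push {4}
  [9] u=0 | in {0,1} | out {0,1,2} | ==
  [10] u=1 | in {0,1,2} | out {0,1,2} | prev {0,1} | push {0,3,5}
  [11] u=4 | in {0,1,2} | out {0,1,2} | ==
  [12] u=0 | in {0,1,2} | out {0,1,2} | ==
  [13] u=3 | in {0,1,2} | out {0} | ==
  [14] u=5 | in {0,1,2} | out {1,2} | ==

Converged values:
  [0] {0,1,2}
  [1] {0,1,2}
  [2] {0,1,2}
  [3] {0}
  [4] {0,1,2}
  [5] {1,2}
  [6] {2}
  [7] {0,1,2}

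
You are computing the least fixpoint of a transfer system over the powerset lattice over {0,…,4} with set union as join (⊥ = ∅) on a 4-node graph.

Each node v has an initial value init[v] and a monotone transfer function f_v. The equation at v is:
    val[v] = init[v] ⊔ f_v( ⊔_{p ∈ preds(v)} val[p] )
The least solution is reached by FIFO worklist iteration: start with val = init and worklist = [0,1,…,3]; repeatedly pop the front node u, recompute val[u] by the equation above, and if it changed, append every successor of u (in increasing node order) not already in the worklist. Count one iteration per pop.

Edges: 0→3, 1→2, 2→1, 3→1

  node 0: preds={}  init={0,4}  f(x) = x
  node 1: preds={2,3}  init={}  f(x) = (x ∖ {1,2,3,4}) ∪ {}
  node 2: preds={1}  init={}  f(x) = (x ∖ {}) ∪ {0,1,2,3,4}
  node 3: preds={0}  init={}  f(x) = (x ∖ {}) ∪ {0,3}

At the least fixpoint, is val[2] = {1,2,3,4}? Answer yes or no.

Trace (6 dequeues):
  [1] u=0 | in {} | out {0,4} | ==
  [2] u=1 | in {} | out {} | ==
  [3] u=2 | in {} | out {0,1,2,3,4} | prev {} | push {1}
  [4] u=3 | in {0,4} | out {0,3,4} | prev {} | push {}
  [5] u=1 | in {0,1,2,3,4} | out {0} | prev {} | push {2}
  [6] u=2 | in {0} | out {0,1,2,3,4} | ==

Converged values:
  [0] {0,4}
  [1] {0}
  [2] {0,1,2,3,4}
  [3] {0,3,4}

no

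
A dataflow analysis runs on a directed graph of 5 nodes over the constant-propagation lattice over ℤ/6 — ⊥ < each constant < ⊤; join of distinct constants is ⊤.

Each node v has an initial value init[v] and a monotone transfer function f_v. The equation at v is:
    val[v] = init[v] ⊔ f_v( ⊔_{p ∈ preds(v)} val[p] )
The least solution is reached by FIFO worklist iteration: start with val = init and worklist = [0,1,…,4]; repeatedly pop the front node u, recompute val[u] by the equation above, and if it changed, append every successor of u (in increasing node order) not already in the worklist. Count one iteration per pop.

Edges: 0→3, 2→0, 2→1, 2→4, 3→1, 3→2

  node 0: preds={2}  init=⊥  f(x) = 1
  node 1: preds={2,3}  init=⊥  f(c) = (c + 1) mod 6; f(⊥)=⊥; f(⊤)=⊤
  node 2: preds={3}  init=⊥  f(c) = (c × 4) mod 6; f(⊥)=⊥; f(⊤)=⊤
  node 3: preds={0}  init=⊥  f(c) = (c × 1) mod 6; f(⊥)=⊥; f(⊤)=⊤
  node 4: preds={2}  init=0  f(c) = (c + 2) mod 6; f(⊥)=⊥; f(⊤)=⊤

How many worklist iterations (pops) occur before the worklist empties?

Worklist (10 pops):
  #1 pop 0: in=⊥ → 1 (was ⊥); enqueue []
  #2 pop 1: in=⊥ → ⊥ (no change)
  #3 pop 2: in=⊥ → ⊥ (no change)
  #4 pop 3: in=1 → 1 (was ⊥); enqueue [1,2]
  #5 pop 4: in=⊥ → 0 (no change)
  #6 pop 1: in=1 → 2 (was ⊥); enqueue []
  #7 pop 2: in=1 → 4 (was ⊥); enqueue [0,1,4]
  #8 pop 0: in=4 → 1 (no change)
  #9 pop 1: in=⊤ → ⊤ (was 2); enqueue []
  #10 pop 4: in=4 → 0 (no change)

Fixpoint:
  val[0] = 1
  val[1] = ⊤
  val[2] = 4
  val[3] = 1
  val[4] = 0

10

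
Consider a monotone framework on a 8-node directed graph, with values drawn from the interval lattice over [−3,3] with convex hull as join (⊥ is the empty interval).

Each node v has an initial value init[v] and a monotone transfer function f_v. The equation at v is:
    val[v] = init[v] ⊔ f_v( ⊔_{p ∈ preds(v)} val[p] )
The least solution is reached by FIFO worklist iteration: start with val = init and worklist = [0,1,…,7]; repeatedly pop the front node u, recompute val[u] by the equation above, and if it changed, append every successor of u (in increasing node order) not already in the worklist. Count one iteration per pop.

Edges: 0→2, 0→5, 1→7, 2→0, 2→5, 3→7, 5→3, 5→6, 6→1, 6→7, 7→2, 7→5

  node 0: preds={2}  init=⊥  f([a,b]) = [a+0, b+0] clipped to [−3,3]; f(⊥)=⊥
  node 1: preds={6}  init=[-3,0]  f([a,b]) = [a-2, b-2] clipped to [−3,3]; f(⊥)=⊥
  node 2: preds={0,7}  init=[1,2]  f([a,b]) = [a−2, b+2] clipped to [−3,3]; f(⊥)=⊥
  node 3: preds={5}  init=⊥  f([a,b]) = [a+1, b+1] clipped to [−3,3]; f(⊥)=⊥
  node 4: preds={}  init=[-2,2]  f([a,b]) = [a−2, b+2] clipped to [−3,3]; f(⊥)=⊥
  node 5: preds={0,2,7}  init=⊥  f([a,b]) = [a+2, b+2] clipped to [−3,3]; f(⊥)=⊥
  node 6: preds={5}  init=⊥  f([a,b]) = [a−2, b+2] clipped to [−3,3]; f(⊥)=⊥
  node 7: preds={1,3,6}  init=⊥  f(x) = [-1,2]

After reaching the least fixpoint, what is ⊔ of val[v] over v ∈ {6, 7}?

[-3,3]

Trace (21 dequeues):
  [1] u=0 | in [1,2] | out [1,2] | prev ⊥ | push {}
  [2] u=1 | in ⊥ | out [-3,0] | ==
  [3] u=2 | in [1,2] | out [-1,3] | prev [1,2] | push {0}
  [4] u=3 | in ⊥ | out ⊥ | ==
  [5] u=4 | in ⊥ | out [-2,2] | ==
  [6] u=5 | in [-1,3] | out [1,3] | prev ⊥ | push {3}
  [7] u=6 | in [1,3] | out [-1,3] | prev ⊥ | push {1}
  [8] u=7 | in [-3,3] | out [-1,2] | prev ⊥ | push {2,5}
  [9] u=0 | in [-1,3] | out [-1,3] | prev [1,2] | push {}
  [10] u=3 | in [1,3] | out [2,3] | prev ⊥ | push {7}
  [11] u=1 | in [-1,3] | out [-3,1] | prev [-3,0] | push {}
  [12] u=2 | in [-1,3] | out [-3,3] | prev [-1,3] | push {0}
  [13] u=5 | in [-3,3] | out [-1,3] | prev [1,3] | push {3,6}
  [14] u=7 | in [-3,3] | out [-1,2] | ==
  [15] u=0 | in [-3,3] | out [-3,3] | prev [-1,3] | push {2,5}
  [16] u=3 | in [-1,3] | out [0,3] | prev [2,3] | push {7}
  [17] u=6 | in [-1,3] | out [-3,3] | prev [-1,3] | push {1}
  [18] u=2 | in [-3,3] | out [-3,3] | ==
  [19] u=5 | in [-3,3] | out [-1,3] | ==
  [20] u=7 | in [-3,3] | out [-1,2] | ==
  [21] u=1 | in [-3,3] | out [-3,1] | ==

Converged values:
  [0] [-3,3]
  [1] [-3,1]
  [2] [-3,3]
  [3] [0,3]
  [4] [-2,2]
  [5] [-1,3]
  [6] [-3,3]
  [7] [-1,2]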